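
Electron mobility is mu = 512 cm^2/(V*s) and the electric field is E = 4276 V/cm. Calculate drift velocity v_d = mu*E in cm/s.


Step 1: v_d = mu * E
Step 2: v_d = 512 * 4276 = 2189312
Step 3: v_d = 2.19e+06 cm/s

2.19e+06


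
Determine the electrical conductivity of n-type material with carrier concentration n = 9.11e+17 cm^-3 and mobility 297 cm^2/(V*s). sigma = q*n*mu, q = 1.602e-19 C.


Step 1: sigma = q * n * mu
Step 2: sigma = 1.602e-19 * 9.11e+17 * 297
Step 3: sigma = 4.334e+01 S/cm

4.334e+01


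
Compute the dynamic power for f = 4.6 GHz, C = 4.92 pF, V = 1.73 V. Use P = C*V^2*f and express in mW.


Step 1: V^2 = 1.73^2 = 2.9929 V^2
Step 2: P = C*V^2*f = 4.92e-12 F * 2.9929 * 4.6e9 Hz
Step 3: P = 6.77353128e-02 W
Step 4: P = 67.735 mW

67.735


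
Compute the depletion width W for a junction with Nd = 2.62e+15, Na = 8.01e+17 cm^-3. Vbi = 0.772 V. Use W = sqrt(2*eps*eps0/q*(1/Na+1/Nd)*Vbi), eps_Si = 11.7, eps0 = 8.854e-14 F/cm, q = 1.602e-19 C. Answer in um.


Step 1: 1/Na + 1/Nd = 1/8.01e+17 + 1/2.62e+15 = 3.82928e-16
Step 2: 2*eps*eps0/q = 2*11.7*8.854e-14/1.602e-19 = 1.293281e+07
Step 3: W^2 = 1.293281e+07 * 3.82928e-16 * 0.772 = 3.82320e-09
Step 4: W = sqrt(3.82320e-09) = 6.183e-05 cm = 0.6183 um

0.6183


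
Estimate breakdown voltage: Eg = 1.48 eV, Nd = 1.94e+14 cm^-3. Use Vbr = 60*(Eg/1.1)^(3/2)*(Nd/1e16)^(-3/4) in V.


Step 1: Eg/1.1 = 1.48/1.1 = 1.345455
Step 2: (Eg/1.1)^1.5 = 1.345455^1.5 = 1.560644
Step 3: (Nd/1e16)^(-0.75) = (0.0194)^(-0.75) = 19.237503
Step 4: Vbr = 60 * 1.560644 * 19.237503 = 1801.4 V

1801.4


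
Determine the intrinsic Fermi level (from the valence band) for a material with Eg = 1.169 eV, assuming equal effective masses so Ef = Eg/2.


Step 1: For an intrinsic semiconductor, the Fermi level sits at midgap.
Step 2: Ef = Eg / 2 = 1.169 / 2 = 0.5845 eV

0.5845


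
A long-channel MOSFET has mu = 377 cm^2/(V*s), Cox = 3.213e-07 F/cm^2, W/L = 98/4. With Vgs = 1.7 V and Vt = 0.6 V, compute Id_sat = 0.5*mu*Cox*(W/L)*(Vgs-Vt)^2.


Step 1: Overdrive voltage Vov = Vgs - Vt = 1.7 - 0.6 = 1.1 V
Step 2: W/L = 98/4 = 24.5
Step 3: Id = 0.5 * 377 * 3.213e-07 * 24.5 * 1.1^2
Step 4: Id = 1.80e-03 A

1.80e-03


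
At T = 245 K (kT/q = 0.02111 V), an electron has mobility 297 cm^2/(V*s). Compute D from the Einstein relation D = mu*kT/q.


Step 1: D = mu * (kT/q)
Step 2: D = 297 * 0.02111
Step 3: D = 6.27 cm^2/s

6.27


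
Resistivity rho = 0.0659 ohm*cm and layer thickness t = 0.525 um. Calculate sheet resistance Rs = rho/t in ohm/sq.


Step 1: Convert thickness to cm: t = 0.525 um = 5.2500e-05 cm
Step 2: Rs = rho / t = 0.0659 / 5.2500e-05
Step 3: Rs = 1255.2 ohm/sq

1255.2


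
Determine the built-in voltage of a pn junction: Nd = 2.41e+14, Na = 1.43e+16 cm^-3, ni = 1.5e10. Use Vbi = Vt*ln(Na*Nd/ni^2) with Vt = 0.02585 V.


Step 1: Compute Na*Nd/ni^2 = 1.43e+16 * 2.41e+14 / (1.5e10)^2 = 1.5317e+10
Step 2: ln(1.5317e+10) = 23.4522
Step 3: Vbi = 0.02585 * 23.4522 = 0.606 V

0.606


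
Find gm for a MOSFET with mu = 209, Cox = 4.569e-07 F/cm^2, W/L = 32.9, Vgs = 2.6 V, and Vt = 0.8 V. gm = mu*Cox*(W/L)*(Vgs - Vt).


Step 1: Vov = Vgs - Vt = 2.6 - 0.8 = 1.8 V
Step 2: gm = mu * Cox * (W/L) * Vov
Step 3: gm = 209 * 4.569e-07 * 32.9 * 1.8 = 5.66e-03 S

5.66e-03


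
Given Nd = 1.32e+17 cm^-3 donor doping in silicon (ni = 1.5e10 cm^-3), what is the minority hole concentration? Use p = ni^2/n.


Step 1: Since Nd >> ni, n ≈ Nd = 1.32e+17 cm^-3
Step 2: p = ni^2 / n = (1.5e10)^2 / 1.32e+17
Step 3: p = 2.25e20 / 1.32e+17 = 1.70e+03 cm^-3

1.70e+03


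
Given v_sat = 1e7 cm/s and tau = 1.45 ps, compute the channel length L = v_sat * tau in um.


Step 1: tau in seconds = 1.45 ps * 1e-12 = 1.4500e-12 s
Step 2: L = v_sat * tau = 1e7 * 1.4500e-12 = 1.4500e-05 cm
Step 3: L in um = 1.4500e-05 * 1e4 = 0.145 um

0.145


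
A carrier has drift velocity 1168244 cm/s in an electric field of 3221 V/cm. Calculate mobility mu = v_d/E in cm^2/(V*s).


Step 1: mu = v_d / E
Step 2: mu = 1168244 / 3221
Step 3: mu = 362.7 cm^2/(V*s)

362.7


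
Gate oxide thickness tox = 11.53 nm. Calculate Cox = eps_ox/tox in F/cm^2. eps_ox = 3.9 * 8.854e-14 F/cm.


Step 1: eps_ox = 3.9 * 8.854e-14 = 3.45306e-13 F/cm
Step 2: tox in cm = 11.53 nm * 1e-7 = 1.1530e-06 cm
Step 3: Cox = 3.45306e-13 / 1.1530e-06 = 2.99e-07 F/cm^2

2.99e-07


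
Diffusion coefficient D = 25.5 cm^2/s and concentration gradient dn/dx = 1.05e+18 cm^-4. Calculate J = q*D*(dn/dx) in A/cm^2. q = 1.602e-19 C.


Step 1: J = q * D * (dn/dx)
Step 2: J = 1.602e-19 * 25.5 * 1.05e+18
Step 3: J = 4.29e+00 A/cm^2

4.29e+00


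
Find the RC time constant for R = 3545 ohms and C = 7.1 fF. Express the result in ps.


Step 1: tau = R * C
Step 2: tau = 3545 * 7.1 fF = 3545 * 7.1e-15 F
Step 3: tau = 2.51695e-11 s = 25.1695 ps

25.1695


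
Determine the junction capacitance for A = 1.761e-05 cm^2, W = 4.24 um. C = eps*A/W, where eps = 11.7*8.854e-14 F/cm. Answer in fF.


Step 1: eps_Si = 11.7 * 8.854e-14 = 1.035918e-12 F/cm
Step 2: W in cm = 4.24 * 1e-4 = 4.24e-04 cm
Step 3: C = 1.035918e-12 * 1.761e-05 / 4.24e-04 = 4.302480e-14 F
Step 4: C = 43.02 fF

43.02


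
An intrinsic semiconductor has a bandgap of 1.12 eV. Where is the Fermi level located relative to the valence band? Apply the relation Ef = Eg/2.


Step 1: For an intrinsic semiconductor, the Fermi level sits at midgap.
Step 2: Ef = Eg / 2 = 1.12 / 2 = 0.56 eV

0.56


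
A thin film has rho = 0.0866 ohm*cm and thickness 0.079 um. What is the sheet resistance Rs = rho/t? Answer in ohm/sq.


Step 1: Convert thickness to cm: t = 0.079 um = 7.9000e-06 cm
Step 2: Rs = rho / t = 0.0866 / 7.9000e-06
Step 3: Rs = 10962.0 ohm/sq

10962.0


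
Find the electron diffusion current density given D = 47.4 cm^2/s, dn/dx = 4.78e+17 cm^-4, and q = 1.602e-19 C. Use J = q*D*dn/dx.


Step 1: J = q * D * (dn/dx)
Step 2: J = 1.602e-19 * 47.4 * 4.78e+17
Step 3: J = 3.63e+00 A/cm^2

3.63e+00


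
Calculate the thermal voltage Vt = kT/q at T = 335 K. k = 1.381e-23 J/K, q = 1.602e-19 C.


Step 1: kT = 1.381e-23 * 335 = 4.62635e-21 J
Step 2: Vt = kT/q = 4.62635e-21 / 1.602e-19
Step 3: Vt = 0.02888 V

0.02888


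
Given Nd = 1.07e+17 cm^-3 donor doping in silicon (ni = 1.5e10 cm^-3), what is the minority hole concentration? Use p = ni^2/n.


Step 1: Since Nd >> ni, n ≈ Nd = 1.07e+17 cm^-3
Step 2: p = ni^2 / n = (1.5e10)^2 / 1.07e+17
Step 3: p = 2.25e20 / 1.07e+17 = 2.10e+03 cm^-3

2.10e+03


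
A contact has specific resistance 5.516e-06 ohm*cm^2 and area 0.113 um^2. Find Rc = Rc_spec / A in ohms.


Step 1: Convert area to cm^2: 0.113 um^2 = 1.1300e-09 cm^2
Step 2: Rc = Rc_spec / A = 5.516e-06 / 1.1300e-09
Step 3: Rc = 4.88e+03 ohms

4.88e+03


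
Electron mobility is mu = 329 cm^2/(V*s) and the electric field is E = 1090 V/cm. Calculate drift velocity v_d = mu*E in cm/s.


Step 1: v_d = mu * E
Step 2: v_d = 329 * 1090 = 358610
Step 3: v_d = 3.59e+05 cm/s

3.59e+05


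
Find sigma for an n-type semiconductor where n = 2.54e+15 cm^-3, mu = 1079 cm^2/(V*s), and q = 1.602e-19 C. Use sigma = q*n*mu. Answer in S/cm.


Step 1: sigma = q * n * mu
Step 2: sigma = 1.602e-19 * 2.54e+15 * 1079
Step 3: sigma = 4.391e-01 S/cm

4.391e-01


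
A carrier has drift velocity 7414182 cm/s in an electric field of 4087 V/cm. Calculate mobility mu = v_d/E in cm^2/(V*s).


Step 1: mu = v_d / E
Step 2: mu = 7414182 / 4087
Step 3: mu = 1814.09 cm^2/(V*s)

1814.09


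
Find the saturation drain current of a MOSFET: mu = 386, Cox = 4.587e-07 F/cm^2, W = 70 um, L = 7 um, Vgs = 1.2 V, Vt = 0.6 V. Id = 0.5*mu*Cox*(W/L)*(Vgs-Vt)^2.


Step 1: Overdrive voltage Vov = Vgs - Vt = 1.2 - 0.6 = 0.6 V
Step 2: W/L = 70/7 = 10
Step 3: Id = 0.5 * 386 * 4.587e-07 * 10 * 0.6^2
Step 4: Id = 3.19e-04 A

3.19e-04


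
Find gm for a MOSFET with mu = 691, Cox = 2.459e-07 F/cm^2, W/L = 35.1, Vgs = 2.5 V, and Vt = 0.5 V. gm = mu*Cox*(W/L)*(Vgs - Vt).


Step 1: Vov = Vgs - Vt = 2.5 - 0.5 = 2.0 V
Step 2: gm = mu * Cox * (W/L) * Vov
Step 3: gm = 691 * 2.459e-07 * 35.1 * 2.0 = 1.19e-02 S

1.19e-02


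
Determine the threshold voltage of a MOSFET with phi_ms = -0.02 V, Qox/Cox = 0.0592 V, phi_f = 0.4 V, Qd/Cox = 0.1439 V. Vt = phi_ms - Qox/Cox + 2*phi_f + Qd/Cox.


Step 1: Vt = phi_ms - Qox/Cox + 2*phi_f + Qd/Cox
Step 2: Vt = -0.02 - 0.0592 + 2*0.4 + 0.1439
Step 3: Vt = -0.02 - 0.0592 + 0.8 + 0.1439
Step 4: Vt = 0.8647 V

0.8647


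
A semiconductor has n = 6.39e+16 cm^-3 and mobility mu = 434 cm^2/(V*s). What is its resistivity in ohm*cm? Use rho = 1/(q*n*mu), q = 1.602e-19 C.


Step 1: sigma = q * n * mu = 1.602e-19 * 6.39e+16 * 434 = 4.44276e+00 S/cm
Step 2: rho = 1 / sigma = 1 / 4.44276e+00 = 0.2251 ohm*cm

0.2251


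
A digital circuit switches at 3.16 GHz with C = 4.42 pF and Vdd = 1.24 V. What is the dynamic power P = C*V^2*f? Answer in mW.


Step 1: V^2 = 1.24^2 = 1.5376 V^2
Step 2: P = C*V^2*f = 4.42e-12 F * 1.5376 * 3.16e9 Hz
Step 3: P = 2.147596672e-02 W
Step 4: P = 21.476 mW

21.476


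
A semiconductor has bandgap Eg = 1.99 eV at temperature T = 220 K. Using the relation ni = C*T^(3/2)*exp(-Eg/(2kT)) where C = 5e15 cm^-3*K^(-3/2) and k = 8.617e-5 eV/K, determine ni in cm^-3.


Step 1: Compute kT = 8.617e-5 * 220 = 0.0189574 eV
Step 2: Exponent = -Eg/(2kT) = -1.99/(2*0.0189574) = -52.48610
Step 3: T^(3/2) = 220^1.5 = 3263.13
Step 4: ni = 5e15 * 3263.13 * exp(-52.48610) = 2.62e-04 cm^-3

2.62e-04


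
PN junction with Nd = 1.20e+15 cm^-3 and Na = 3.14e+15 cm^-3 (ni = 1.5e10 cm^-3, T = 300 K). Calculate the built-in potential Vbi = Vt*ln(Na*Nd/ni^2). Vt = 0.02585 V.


Step 1: Compute Na*Nd/ni^2 = 3.14e+15 * 1.20e+15 / (1.5e10)^2 = 1.6747e+10
Step 2: ln(1.6747e+10) = 23.5415
Step 3: Vbi = 0.02585 * 23.5415 = 0.609 V

0.609


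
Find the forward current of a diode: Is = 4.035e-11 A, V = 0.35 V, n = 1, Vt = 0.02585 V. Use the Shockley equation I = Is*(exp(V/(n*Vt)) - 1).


Step 1: V/(n*Vt) = 0.35/(1*0.02585) = 13.5397
Step 2: exp(13.5397) = 7.5896e+05
Step 3: I = 4.035e-11 * (7.5896e+05 - 1) = 3.06e-05 A

3.06e-05


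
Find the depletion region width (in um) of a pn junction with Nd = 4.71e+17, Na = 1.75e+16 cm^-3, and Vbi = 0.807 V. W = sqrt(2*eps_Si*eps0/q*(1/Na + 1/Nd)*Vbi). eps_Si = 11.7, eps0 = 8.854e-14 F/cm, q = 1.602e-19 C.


Step 1: 1/Na + 1/Nd = 1/1.75e+16 + 1/4.71e+17 = 5.92660e-17
Step 2: 2*eps*eps0/q = 2*11.7*8.854e-14/1.602e-19 = 1.293281e+07
Step 3: W^2 = 1.293281e+07 * 5.92660e-17 * 0.807 = 6.18546e-10
Step 4: W = sqrt(6.18546e-10) = 2.487e-05 cm = 0.2487 um

0.2487


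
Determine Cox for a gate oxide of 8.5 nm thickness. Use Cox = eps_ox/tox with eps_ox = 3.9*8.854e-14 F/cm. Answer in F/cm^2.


Step 1: eps_ox = 3.9 * 8.854e-14 = 3.45306e-13 F/cm
Step 2: tox in cm = 8.5 nm * 1e-7 = 8.5000e-07 cm
Step 3: Cox = 3.45306e-13 / 8.5000e-07 = 4.06e-07 F/cm^2

4.06e-07


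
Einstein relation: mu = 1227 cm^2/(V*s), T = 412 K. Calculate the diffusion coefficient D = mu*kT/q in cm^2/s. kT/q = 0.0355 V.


Step 1: D = mu * (kT/q)
Step 2: D = 1227 * 0.0355
Step 3: D = 43.56 cm^2/s

43.56


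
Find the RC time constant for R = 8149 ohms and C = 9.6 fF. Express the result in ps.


Step 1: tau = R * C
Step 2: tau = 8149 * 9.6 fF = 8149 * 9.6e-15 F
Step 3: tau = 7.82304e-11 s = 78.2304 ps

78.2304


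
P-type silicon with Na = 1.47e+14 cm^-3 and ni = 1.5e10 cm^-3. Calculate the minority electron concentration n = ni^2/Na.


Step 1: Majority hole concentration p ≈ Na = 1.47e+14 cm^-3
Step 2: n = ni^2 / Na = (1.5e10)^2 / 1.47e+14
Step 3: n = 1.53e+06 cm^-3

1.53e+06


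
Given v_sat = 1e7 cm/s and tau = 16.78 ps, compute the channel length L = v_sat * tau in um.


Step 1: tau in seconds = 16.78 ps * 1e-12 = 1.6780e-11 s
Step 2: L = v_sat * tau = 1e7 * 1.6780e-11 = 1.6780e-04 cm
Step 3: L in um = 1.6780e-04 * 1e4 = 1.678 um

1.678


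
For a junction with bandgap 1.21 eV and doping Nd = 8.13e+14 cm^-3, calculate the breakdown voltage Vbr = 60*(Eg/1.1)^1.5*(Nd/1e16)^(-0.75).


Step 1: Eg/1.1 = 1.21/1.1 = 1.100000
Step 2: (Eg/1.1)^1.5 = 1.100000^1.5 = 1.153690
Step 3: (Nd/1e16)^(-0.75) = (0.0813)^(-0.75) = 6.567984
Step 4: Vbr = 60 * 1.153690 * 6.567984 = 454.6 V

454.6


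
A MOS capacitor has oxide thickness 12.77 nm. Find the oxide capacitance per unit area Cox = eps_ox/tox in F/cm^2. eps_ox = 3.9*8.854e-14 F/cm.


Step 1: eps_ox = 3.9 * 8.854e-14 = 3.45306e-13 F/cm
Step 2: tox in cm = 12.77 nm * 1e-7 = 1.2770e-06 cm
Step 3: Cox = 3.45306e-13 / 1.2770e-06 = 2.70e-07 F/cm^2

2.70e-07


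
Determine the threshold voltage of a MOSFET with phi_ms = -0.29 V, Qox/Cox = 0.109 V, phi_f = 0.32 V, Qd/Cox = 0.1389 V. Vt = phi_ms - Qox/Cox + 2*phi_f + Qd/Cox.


Step 1: Vt = phi_ms - Qox/Cox + 2*phi_f + Qd/Cox
Step 2: Vt = -0.29 - 0.109 + 2*0.32 + 0.1389
Step 3: Vt = -0.29 - 0.109 + 0.64 + 0.1389
Step 4: Vt = 0.3799 V

0.3799


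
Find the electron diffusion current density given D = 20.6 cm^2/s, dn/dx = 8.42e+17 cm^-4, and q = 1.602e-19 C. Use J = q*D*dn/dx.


Step 1: J = q * D * (dn/dx)
Step 2: J = 1.602e-19 * 20.6 * 8.42e+17
Step 3: J = 2.78e+00 A/cm^2

2.78e+00


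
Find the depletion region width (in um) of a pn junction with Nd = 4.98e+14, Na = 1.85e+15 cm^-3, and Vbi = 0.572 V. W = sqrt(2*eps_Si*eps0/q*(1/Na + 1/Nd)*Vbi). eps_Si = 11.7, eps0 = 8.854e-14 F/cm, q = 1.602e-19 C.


Step 1: 1/Na + 1/Nd = 1/1.85e+15 + 1/4.98e+14 = 2.54857e-15
Step 2: 2*eps*eps0/q = 2*11.7*8.854e-14/1.602e-19 = 1.293281e+07
Step 3: W^2 = 1.293281e+07 * 2.54857e-15 * 0.572 = 1.88532e-08
Step 4: W = sqrt(1.88532e-08) = 1.373e-04 cm = 1.373 um

1.373


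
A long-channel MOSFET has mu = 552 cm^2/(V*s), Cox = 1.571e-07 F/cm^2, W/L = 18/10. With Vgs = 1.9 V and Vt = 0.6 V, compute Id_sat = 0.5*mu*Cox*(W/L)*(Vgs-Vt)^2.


Step 1: Overdrive voltage Vov = Vgs - Vt = 1.9 - 0.6 = 1.3 V
Step 2: W/L = 18/10 = 1.8
Step 3: Id = 0.5 * 552 * 1.571e-07 * 1.8 * 1.3^2
Step 4: Id = 1.32e-04 A

1.32e-04


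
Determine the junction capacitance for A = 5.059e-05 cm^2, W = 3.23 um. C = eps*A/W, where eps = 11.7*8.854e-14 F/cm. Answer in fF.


Step 1: eps_Si = 11.7 * 8.854e-14 = 1.035918e-12 F/cm
Step 2: W in cm = 3.23 * 1e-4 = 3.23e-04 cm
Step 3: C = 1.035918e-12 * 5.059e-05 / 3.23e-04 = 1.622511e-13 F
Step 4: C = 162.25 fF

162.25


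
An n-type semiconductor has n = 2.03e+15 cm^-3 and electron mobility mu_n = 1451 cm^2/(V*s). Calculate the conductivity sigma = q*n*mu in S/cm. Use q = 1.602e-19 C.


Step 1: sigma = q * n * mu
Step 2: sigma = 1.602e-19 * 2.03e+15 * 1451
Step 3: sigma = 4.719e-01 S/cm

4.719e-01


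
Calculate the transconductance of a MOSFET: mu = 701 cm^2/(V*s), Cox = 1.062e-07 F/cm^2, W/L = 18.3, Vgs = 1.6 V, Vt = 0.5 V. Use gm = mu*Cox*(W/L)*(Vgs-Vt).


Step 1: Vov = Vgs - Vt = 1.6 - 0.5 = 1.1 V
Step 2: gm = mu * Cox * (W/L) * Vov
Step 3: gm = 701 * 1.062e-07 * 18.3 * 1.1 = 1.50e-03 S

1.50e-03


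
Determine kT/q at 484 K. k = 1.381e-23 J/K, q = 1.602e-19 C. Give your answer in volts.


Step 1: kT = 1.381e-23 * 484 = 6.68404e-21 J
Step 2: Vt = kT/q = 6.68404e-21 / 1.602e-19
Step 3: Vt = 0.04172 V

0.04172


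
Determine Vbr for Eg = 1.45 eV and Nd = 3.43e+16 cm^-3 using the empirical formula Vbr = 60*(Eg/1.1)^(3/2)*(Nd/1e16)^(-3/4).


Step 1: Eg/1.1 = 1.45/1.1 = 1.318182
Step 2: (Eg/1.1)^1.5 = 1.318182^1.5 = 1.513433
Step 3: (Nd/1e16)^(-0.75) = (3.43)^(-0.75) = 0.396761
Step 4: Vbr = 60 * 1.513433 * 0.396761 = 36.0 V

36.0


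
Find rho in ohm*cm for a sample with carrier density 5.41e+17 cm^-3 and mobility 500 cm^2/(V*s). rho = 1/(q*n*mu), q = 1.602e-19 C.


Step 1: sigma = q * n * mu = 1.602e-19 * 5.41e+17 * 500 = 4.33341e+01 S/cm
Step 2: rho = 1 / sigma = 1 / 4.33341e+01 = 0.02308 ohm*cm

0.02308


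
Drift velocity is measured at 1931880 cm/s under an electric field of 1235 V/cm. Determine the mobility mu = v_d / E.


Step 1: mu = v_d / E
Step 2: mu = 1931880 / 1235
Step 3: mu = 1564.28 cm^2/(V*s)

1564.28


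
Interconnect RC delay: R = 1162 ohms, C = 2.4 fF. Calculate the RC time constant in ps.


Step 1: tau = R * C
Step 2: tau = 1162 * 2.4 fF = 1162 * 2.4e-15 F
Step 3: tau = 2.7888e-12 s = 2.7888 ps

2.7888


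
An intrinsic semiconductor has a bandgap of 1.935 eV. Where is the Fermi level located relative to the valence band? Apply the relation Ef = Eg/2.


Step 1: For an intrinsic semiconductor, the Fermi level sits at midgap.
Step 2: Ef = Eg / 2 = 1.935 / 2 = 0.9675 eV

0.9675


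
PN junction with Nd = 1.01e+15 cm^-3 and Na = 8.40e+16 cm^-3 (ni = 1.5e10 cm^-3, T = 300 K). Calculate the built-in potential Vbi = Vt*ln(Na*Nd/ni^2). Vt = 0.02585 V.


Step 1: Compute Na*Nd/ni^2 = 8.40e+16 * 1.01e+15 / (1.5e10)^2 = 3.7707e+11
Step 2: ln(3.7707e+11) = 26.6557
Step 3: Vbi = 0.02585 * 26.6557 = 0.689 V

0.689


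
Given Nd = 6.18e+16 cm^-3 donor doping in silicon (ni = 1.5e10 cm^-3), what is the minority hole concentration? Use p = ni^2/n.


Step 1: Since Nd >> ni, n ≈ Nd = 6.18e+16 cm^-3
Step 2: p = ni^2 / n = (1.5e10)^2 / 6.18e+16
Step 3: p = 2.25e20 / 6.18e+16 = 3.64e+03 cm^-3

3.64e+03


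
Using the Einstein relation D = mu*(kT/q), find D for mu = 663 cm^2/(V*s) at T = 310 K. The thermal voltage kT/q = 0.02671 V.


Step 1: D = mu * (kT/q)
Step 2: D = 663 * 0.02671
Step 3: D = 17.71 cm^2/s

17.71


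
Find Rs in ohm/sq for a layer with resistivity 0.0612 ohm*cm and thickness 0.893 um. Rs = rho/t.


Step 1: Convert thickness to cm: t = 0.893 um = 8.9300e-05 cm
Step 2: Rs = rho / t = 0.0612 / 8.9300e-05
Step 3: Rs = 685.3 ohm/sq

685.3


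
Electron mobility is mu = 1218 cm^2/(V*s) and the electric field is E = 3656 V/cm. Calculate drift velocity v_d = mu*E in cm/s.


Step 1: v_d = mu * E
Step 2: v_d = 1218 * 3656 = 4453008
Step 3: v_d = 4.45e+06 cm/s

4.45e+06


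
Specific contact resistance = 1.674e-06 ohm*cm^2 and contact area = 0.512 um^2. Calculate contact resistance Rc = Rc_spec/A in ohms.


Step 1: Convert area to cm^2: 0.512 um^2 = 5.1200e-09 cm^2
Step 2: Rc = Rc_spec / A = 1.674e-06 / 5.1200e-09
Step 3: Rc = 3.27e+02 ohms

3.27e+02


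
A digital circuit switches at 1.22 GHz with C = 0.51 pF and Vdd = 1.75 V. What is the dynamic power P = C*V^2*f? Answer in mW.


Step 1: V^2 = 1.75^2 = 3.0625 V^2
Step 2: P = C*V^2*f = 0.51e-12 F * 3.0625 * 1.22e9 Hz
Step 3: P = 1.9054875e-03 W
Step 4: P = 1.905 mW

1.905


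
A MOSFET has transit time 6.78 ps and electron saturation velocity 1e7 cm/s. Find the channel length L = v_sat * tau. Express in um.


Step 1: tau in seconds = 6.78 ps * 1e-12 = 6.7800e-12 s
Step 2: L = v_sat * tau = 1e7 * 6.7800e-12 = 6.7800e-05 cm
Step 3: L in um = 6.7800e-05 * 1e4 = 0.678 um

0.678


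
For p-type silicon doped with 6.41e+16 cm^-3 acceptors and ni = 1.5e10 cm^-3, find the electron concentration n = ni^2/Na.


Step 1: Majority hole concentration p ≈ Na = 6.41e+16 cm^-3
Step 2: n = ni^2 / Na = (1.5e10)^2 / 6.41e+16
Step 3: n = 3.51e+03 cm^-3

3.51e+03


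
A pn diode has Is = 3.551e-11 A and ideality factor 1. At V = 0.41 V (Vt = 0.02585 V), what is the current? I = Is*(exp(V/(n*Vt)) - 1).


Step 1: V/(n*Vt) = 0.41/(1*0.02585) = 15.8607
Step 2: exp(15.8607) = 7.7306e+06
Step 3: I = 3.551e-11 * (7.7306e+06 - 1) = 2.75e-04 A

2.75e-04


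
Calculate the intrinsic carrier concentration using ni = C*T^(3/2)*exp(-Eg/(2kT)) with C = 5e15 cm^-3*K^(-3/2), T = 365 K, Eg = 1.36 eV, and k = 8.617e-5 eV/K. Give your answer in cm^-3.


Step 1: Compute kT = 8.617e-5 * 365 = 0.03145205 eV
Step 2: Exponent = -Eg/(2kT) = -1.36/(2*0.03145205) = -21.62021
Step 3: T^(3/2) = 365^1.5 = 6973.32
Step 4: ni = 5e15 * 6973.32 * exp(-21.62021) = 1.42e+10 cm^-3

1.42e+10


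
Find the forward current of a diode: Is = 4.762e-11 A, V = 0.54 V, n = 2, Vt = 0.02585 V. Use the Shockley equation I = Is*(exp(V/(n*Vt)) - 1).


Step 1: V/(n*Vt) = 0.54/(2*0.02585) = 10.4449
Step 2: exp(10.4449) = 3.4369e+04
Step 3: I = 4.762e-11 * (3.4369e+04 - 1) = 1.64e-06 A

1.64e-06


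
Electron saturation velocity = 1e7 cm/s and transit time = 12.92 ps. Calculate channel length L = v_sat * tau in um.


Step 1: tau in seconds = 12.92 ps * 1e-12 = 1.2920e-11 s
Step 2: L = v_sat * tau = 1e7 * 1.2920e-11 = 1.2920e-04 cm
Step 3: L in um = 1.2920e-04 * 1e4 = 1.292 um

1.292


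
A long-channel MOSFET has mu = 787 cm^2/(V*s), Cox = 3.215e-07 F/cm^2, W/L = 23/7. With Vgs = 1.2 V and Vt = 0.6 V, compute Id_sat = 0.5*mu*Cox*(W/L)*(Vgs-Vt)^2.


Step 1: Overdrive voltage Vov = Vgs - Vt = 1.2 - 0.6 = 0.6 V
Step 2: W/L = 23/7 = 3.28571
Step 3: Id = 0.5 * 787 * 3.215e-07 * 3.28571 * 0.6^2
Step 4: Id = 1.50e-04 A

1.50e-04


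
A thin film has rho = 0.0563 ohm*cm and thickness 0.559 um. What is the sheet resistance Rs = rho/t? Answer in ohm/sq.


Step 1: Convert thickness to cm: t = 0.559 um = 5.5900e-05 cm
Step 2: Rs = rho / t = 0.0563 / 5.5900e-05
Step 3: Rs = 1007.2 ohm/sq

1007.2


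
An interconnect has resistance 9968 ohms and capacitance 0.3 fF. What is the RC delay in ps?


Step 1: tau = R * C
Step 2: tau = 9968 * 0.3 fF = 9968 * 3.0e-16 F
Step 3: tau = 2.9904e-12 s = 2.9904 ps

2.9904


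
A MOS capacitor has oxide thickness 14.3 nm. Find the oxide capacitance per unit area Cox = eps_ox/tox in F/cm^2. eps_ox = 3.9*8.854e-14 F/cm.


Step 1: eps_ox = 3.9 * 8.854e-14 = 3.45306e-13 F/cm
Step 2: tox in cm = 14.3 nm * 1e-7 = 1.4300e-06 cm
Step 3: Cox = 3.45306e-13 / 1.4300e-06 = 2.41e-07 F/cm^2

2.41e-07


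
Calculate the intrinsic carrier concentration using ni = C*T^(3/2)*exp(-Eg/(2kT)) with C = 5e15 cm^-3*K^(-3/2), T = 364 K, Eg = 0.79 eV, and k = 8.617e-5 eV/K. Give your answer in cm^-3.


Step 1: Compute kT = 8.617e-5 * 364 = 0.03136588 eV
Step 2: Exponent = -Eg/(2kT) = -0.79/(2*0.03136588) = -12.59330
Step 3: T^(3/2) = 364^1.5 = 6944.68
Step 4: ni = 5e15 * 6944.68 * exp(-12.59330) = 1.18e+14 cm^-3

1.18e+14


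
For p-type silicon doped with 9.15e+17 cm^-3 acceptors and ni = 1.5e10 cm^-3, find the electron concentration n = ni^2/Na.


Step 1: Majority hole concentration p ≈ Na = 9.15e+17 cm^-3
Step 2: n = ni^2 / Na = (1.5e10)^2 / 9.15e+17
Step 3: n = 2.46e+02 cm^-3

2.46e+02


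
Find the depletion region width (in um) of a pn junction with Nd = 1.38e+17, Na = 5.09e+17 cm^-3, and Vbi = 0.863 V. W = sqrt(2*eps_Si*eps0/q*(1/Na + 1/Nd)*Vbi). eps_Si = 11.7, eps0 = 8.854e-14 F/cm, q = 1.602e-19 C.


Step 1: 1/Na + 1/Nd = 1/5.09e+17 + 1/1.38e+17 = 9.21101e-18
Step 2: 2*eps*eps0/q = 2*11.7*8.854e-14/1.602e-19 = 1.293281e+07
Step 3: W^2 = 1.293281e+07 * 9.21101e-18 * 0.863 = 1.02804e-10
Step 4: W = sqrt(1.02804e-10) = 1.014e-05 cm = 0.1014 um

0.1014


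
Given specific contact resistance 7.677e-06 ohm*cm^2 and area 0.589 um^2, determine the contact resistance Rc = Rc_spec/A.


Step 1: Convert area to cm^2: 0.589 um^2 = 5.8900e-09 cm^2
Step 2: Rc = Rc_spec / A = 7.677e-06 / 5.8900e-09
Step 3: Rc = 1.30e+03 ohms

1.30e+03


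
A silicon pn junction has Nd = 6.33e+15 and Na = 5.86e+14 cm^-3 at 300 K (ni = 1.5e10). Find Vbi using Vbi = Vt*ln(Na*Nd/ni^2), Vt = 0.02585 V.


Step 1: Compute Na*Nd/ni^2 = 5.86e+14 * 6.33e+15 / (1.5e10)^2 = 1.6486e+10
Step 2: ln(1.6486e+10) = 23.5258
Step 3: Vbi = 0.02585 * 23.5258 = 0.608 V

0.608


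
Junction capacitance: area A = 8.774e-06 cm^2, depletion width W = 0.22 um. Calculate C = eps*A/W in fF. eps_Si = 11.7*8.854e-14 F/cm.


Step 1: eps_Si = 11.7 * 8.854e-14 = 1.035918e-12 F/cm
Step 2: W in cm = 0.22 * 1e-4 = 2.20e-05 cm
Step 3: C = 1.035918e-12 * 8.774e-06 / 2.20e-05 = 4.131429e-13 F
Step 4: C = 413.14 fF

413.14


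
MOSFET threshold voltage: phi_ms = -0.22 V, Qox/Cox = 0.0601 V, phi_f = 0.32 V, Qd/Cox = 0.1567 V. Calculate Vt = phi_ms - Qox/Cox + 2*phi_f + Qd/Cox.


Step 1: Vt = phi_ms - Qox/Cox + 2*phi_f + Qd/Cox
Step 2: Vt = -0.22 - 0.0601 + 2*0.32 + 0.1567
Step 3: Vt = -0.22 - 0.0601 + 0.64 + 0.1567
Step 4: Vt = 0.5166 V

0.5166


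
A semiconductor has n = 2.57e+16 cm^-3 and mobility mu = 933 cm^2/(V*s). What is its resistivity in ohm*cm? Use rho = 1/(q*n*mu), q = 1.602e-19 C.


Step 1: sigma = q * n * mu = 1.602e-19 * 2.57e+16 * 933 = 3.84129e+00 S/cm
Step 2: rho = 1 / sigma = 1 / 3.84129e+00 = 0.2603 ohm*cm

0.2603


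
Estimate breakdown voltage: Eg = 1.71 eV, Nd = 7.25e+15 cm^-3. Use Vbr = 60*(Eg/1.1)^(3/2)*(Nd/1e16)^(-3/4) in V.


Step 1: Eg/1.1 = 1.71/1.1 = 1.554545
Step 2: (Eg/1.1)^1.5 = 1.554545^1.5 = 1.938228
Step 3: (Nd/1e16)^(-0.75) = (0.725)^(-0.75) = 1.272760
Step 4: Vbr = 60 * 1.938228 * 1.272760 = 148.0 V

148.0


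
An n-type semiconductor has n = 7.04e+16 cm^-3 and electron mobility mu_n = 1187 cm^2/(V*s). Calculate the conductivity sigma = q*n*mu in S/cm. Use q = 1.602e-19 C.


Step 1: sigma = q * n * mu
Step 2: sigma = 1.602e-19 * 7.04e+16 * 1187
Step 3: sigma = 1.339e+01 S/cm

1.339e+01


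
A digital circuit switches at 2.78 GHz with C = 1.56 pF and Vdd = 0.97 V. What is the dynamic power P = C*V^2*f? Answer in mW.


Step 1: V^2 = 0.97^2 = 0.9409 V^2
Step 2: P = C*V^2*f = 1.56e-12 F * 0.9409 * 2.78e9 Hz
Step 3: P = 4.08049512e-03 W
Step 4: P = 4.08 mW

4.08


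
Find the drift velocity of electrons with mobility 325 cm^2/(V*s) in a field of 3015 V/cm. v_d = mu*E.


Step 1: v_d = mu * E
Step 2: v_d = 325 * 3015 = 979875
Step 3: v_d = 9.80e+05 cm/s

9.80e+05


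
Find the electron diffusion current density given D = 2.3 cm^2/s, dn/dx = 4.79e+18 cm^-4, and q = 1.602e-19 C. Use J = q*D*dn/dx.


Step 1: J = q * D * (dn/dx)
Step 2: J = 1.602e-19 * 2.3 * 4.79e+18
Step 3: J = 1.76e+00 A/cm^2

1.76e+00


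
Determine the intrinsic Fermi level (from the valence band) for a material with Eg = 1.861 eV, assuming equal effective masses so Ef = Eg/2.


Step 1: For an intrinsic semiconductor, the Fermi level sits at midgap.
Step 2: Ef = Eg / 2 = 1.861 / 2 = 0.9305 eV

0.9305


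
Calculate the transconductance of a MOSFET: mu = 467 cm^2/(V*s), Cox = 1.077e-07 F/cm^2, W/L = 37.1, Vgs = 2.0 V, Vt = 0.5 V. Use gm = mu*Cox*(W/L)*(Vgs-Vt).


Step 1: Vov = Vgs - Vt = 2.0 - 0.5 = 1.5 V
Step 2: gm = mu * Cox * (W/L) * Vov
Step 3: gm = 467 * 1.077e-07 * 37.1 * 1.5 = 2.80e-03 S

2.80e-03


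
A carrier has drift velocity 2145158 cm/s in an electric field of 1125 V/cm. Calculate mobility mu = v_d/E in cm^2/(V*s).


Step 1: mu = v_d / E
Step 2: mu = 2145158 / 1125
Step 3: mu = 1906.81 cm^2/(V*s)

1906.81


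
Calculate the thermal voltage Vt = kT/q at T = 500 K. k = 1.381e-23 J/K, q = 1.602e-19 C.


Step 1: kT = 1.381e-23 * 500 = 6.905e-21 J
Step 2: Vt = kT/q = 6.905e-21 / 1.602e-19
Step 3: Vt = 0.0431 V

0.0431


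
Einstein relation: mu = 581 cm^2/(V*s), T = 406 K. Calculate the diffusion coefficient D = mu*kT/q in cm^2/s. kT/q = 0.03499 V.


Step 1: D = mu * (kT/q)
Step 2: D = 581 * 0.03499
Step 3: D = 20.33 cm^2/s

20.33


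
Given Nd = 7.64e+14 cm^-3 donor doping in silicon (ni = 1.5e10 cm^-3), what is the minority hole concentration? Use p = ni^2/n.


Step 1: Since Nd >> ni, n ≈ Nd = 7.64e+14 cm^-3
Step 2: p = ni^2 / n = (1.5e10)^2 / 7.64e+14
Step 3: p = 2.25e20 / 7.64e+14 = 2.95e+05 cm^-3

2.95e+05


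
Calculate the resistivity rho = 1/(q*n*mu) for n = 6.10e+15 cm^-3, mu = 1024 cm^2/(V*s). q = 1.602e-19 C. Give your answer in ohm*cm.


Step 1: sigma = q * n * mu = 1.602e-19 * 6.10e+15 * 1024 = 1.00067e+00 S/cm
Step 2: rho = 1 / sigma = 1 / 1.00067e+00 = 0.9993 ohm*cm

0.9993


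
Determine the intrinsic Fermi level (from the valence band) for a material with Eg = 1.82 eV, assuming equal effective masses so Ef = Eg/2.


Step 1: For an intrinsic semiconductor, the Fermi level sits at midgap.
Step 2: Ef = Eg / 2 = 1.82 / 2 = 0.91 eV

0.91


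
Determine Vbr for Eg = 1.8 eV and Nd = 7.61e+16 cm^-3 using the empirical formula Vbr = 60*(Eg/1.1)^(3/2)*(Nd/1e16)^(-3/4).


Step 1: Eg/1.1 = 1.8/1.1 = 1.636364
Step 2: (Eg/1.1)^1.5 = 1.636364^1.5 = 2.093244
Step 3: (Nd/1e16)^(-0.75) = (7.61)^(-0.75) = 0.218254
Step 4: Vbr = 60 * 2.093244 * 0.218254 = 27.4 V

27.4


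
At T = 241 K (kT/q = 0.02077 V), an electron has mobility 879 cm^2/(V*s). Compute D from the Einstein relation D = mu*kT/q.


Step 1: D = mu * (kT/q)
Step 2: D = 879 * 0.02077
Step 3: D = 18.26 cm^2/s

18.26


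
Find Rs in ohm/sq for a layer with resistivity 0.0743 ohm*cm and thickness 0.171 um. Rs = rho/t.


Step 1: Convert thickness to cm: t = 0.171 um = 1.7100e-05 cm
Step 2: Rs = rho / t = 0.0743 / 1.7100e-05
Step 3: Rs = 4345.0 ohm/sq

4345.0


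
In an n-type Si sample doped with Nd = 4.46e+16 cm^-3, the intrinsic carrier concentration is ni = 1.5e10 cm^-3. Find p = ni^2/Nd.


Step 1: Since Nd >> ni, n ≈ Nd = 4.46e+16 cm^-3
Step 2: p = ni^2 / n = (1.5e10)^2 / 4.46e+16
Step 3: p = 2.25e20 / 4.46e+16 = 5.04e+03 cm^-3

5.04e+03


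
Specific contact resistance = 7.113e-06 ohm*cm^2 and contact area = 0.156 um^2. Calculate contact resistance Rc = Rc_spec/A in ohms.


Step 1: Convert area to cm^2: 0.156 um^2 = 1.5600e-09 cm^2
Step 2: Rc = Rc_spec / A = 7.113e-06 / 1.5600e-09
Step 3: Rc = 4.56e+03 ohms

4.56e+03


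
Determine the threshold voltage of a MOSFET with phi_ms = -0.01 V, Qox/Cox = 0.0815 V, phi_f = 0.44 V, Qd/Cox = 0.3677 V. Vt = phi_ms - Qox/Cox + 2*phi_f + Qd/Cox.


Step 1: Vt = phi_ms - Qox/Cox + 2*phi_f + Qd/Cox
Step 2: Vt = -0.01 - 0.0815 + 2*0.44 + 0.3677
Step 3: Vt = -0.01 - 0.0815 + 0.88 + 0.3677
Step 4: Vt = 1.1562 V

1.1562


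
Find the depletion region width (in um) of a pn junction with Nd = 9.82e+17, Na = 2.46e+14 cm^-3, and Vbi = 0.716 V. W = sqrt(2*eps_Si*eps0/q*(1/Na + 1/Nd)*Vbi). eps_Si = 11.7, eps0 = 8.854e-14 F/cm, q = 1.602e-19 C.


Step 1: 1/Na + 1/Nd = 1/2.46e+14 + 1/9.82e+17 = 4.06606e-15
Step 2: 2*eps*eps0/q = 2*11.7*8.854e-14/1.602e-19 = 1.293281e+07
Step 3: W^2 = 1.293281e+07 * 4.06606e-15 * 0.716 = 3.76513e-08
Step 4: W = sqrt(3.76513e-08) = 1.940e-04 cm = 1.94 um

1.94


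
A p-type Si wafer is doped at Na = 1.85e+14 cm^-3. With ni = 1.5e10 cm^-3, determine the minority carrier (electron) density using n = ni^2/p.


Step 1: Majority hole concentration p ≈ Na = 1.85e+14 cm^-3
Step 2: n = ni^2 / Na = (1.5e10)^2 / 1.85e+14
Step 3: n = 1.22e+06 cm^-3

1.22e+06


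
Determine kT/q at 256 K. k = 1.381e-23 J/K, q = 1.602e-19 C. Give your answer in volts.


Step 1: kT = 1.381e-23 * 256 = 3.53536e-21 J
Step 2: Vt = kT/q = 3.53536e-21 / 1.602e-19
Step 3: Vt = 0.02207 V

0.02207


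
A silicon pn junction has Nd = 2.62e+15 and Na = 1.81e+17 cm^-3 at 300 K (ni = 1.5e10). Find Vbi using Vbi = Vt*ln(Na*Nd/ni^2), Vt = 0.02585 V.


Step 1: Compute Na*Nd/ni^2 = 1.81e+17 * 2.62e+15 / (1.5e10)^2 = 2.1076e+12
Step 2: ln(2.1076e+12) = 28.3766
Step 3: Vbi = 0.02585 * 28.3766 = 0.734 V

0.734


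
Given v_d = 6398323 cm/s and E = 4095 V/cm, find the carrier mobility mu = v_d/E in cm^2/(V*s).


Step 1: mu = v_d / E
Step 2: mu = 6398323 / 4095
Step 3: mu = 1562.47 cm^2/(V*s)

1562.47


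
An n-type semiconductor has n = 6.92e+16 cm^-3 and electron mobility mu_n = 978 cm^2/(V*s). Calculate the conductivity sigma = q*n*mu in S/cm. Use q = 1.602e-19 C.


Step 1: sigma = q * n * mu
Step 2: sigma = 1.602e-19 * 6.92e+16 * 978
Step 3: sigma = 1.084e+01 S/cm

1.084e+01


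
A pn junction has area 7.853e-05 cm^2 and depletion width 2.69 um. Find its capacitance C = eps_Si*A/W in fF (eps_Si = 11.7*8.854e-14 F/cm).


Step 1: eps_Si = 11.7 * 8.854e-14 = 1.035918e-12 F/cm
Step 2: W in cm = 2.69 * 1e-4 = 2.69e-04 cm
Step 3: C = 1.035918e-12 * 7.853e-05 / 2.69e-04 = 3.024187e-13 F
Step 4: C = 302.42 fF

302.42


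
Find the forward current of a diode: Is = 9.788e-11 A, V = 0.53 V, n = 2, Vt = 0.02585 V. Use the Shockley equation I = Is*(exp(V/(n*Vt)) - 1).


Step 1: V/(n*Vt) = 0.53/(2*0.02585) = 10.2515
Step 2: exp(10.2515) = 2.8325e+04
Step 3: I = 9.788e-11 * (2.8325e+04 - 1) = 2.77e-06 A

2.77e-06


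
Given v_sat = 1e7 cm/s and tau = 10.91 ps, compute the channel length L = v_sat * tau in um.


Step 1: tau in seconds = 10.91 ps * 1e-12 = 1.0910e-11 s
Step 2: L = v_sat * tau = 1e7 * 1.0910e-11 = 1.0910e-04 cm
Step 3: L in um = 1.0910e-04 * 1e4 = 1.091 um

1.091


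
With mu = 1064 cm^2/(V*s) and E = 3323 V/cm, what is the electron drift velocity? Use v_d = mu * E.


Step 1: v_d = mu * E
Step 2: v_d = 1064 * 3323 = 3535672
Step 3: v_d = 3.54e+06 cm/s

3.54e+06


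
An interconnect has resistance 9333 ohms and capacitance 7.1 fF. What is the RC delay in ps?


Step 1: tau = R * C
Step 2: tau = 9333 * 7.1 fF = 9333 * 7.1e-15 F
Step 3: tau = 6.62643e-11 s = 66.2643 ps

66.2643


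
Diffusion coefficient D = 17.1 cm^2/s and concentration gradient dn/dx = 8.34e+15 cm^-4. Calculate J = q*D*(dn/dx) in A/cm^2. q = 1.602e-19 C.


Step 1: J = q * D * (dn/dx)
Step 2: J = 1.602e-19 * 17.1 * 8.34e+15
Step 3: J = 2.28e-02 A/cm^2

2.28e-02


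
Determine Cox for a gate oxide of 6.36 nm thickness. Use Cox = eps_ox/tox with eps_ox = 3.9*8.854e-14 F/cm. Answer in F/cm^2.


Step 1: eps_ox = 3.9 * 8.854e-14 = 3.45306e-13 F/cm
Step 2: tox in cm = 6.36 nm * 1e-7 = 6.3600e-07 cm
Step 3: Cox = 3.45306e-13 / 6.3600e-07 = 5.43e-07 F/cm^2

5.43e-07


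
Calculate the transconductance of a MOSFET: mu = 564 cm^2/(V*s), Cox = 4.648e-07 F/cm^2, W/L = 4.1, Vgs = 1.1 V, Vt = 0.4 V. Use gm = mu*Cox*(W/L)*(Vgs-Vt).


Step 1: Vov = Vgs - Vt = 1.1 - 0.4 = 0.7 V
Step 2: gm = mu * Cox * (W/L) * Vov
Step 3: gm = 564 * 4.648e-07 * 4.1 * 0.7 = 7.52e-04 S

7.52e-04


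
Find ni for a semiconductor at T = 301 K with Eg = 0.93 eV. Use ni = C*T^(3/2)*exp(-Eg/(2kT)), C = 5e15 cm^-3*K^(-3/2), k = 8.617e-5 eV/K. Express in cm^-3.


Step 1: Compute kT = 8.617e-5 * 301 = 0.02593717 eV
Step 2: Exponent = -Eg/(2kT) = -0.93/(2*0.02593717) = -17.92794
Step 3: T^(3/2) = 301^1.5 = 5222.15
Step 4: ni = 5e15 * 5222.15 * exp(-17.92794) = 4.27e+11 cm^-3

4.27e+11


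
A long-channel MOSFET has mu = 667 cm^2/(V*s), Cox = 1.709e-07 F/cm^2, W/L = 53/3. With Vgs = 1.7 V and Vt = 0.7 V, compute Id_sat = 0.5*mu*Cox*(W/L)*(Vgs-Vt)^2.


Step 1: Overdrive voltage Vov = Vgs - Vt = 1.7 - 0.7 = 1.0 V
Step 2: W/L = 53/3 = 17.6667
Step 3: Id = 0.5 * 667 * 1.709e-07 * 17.6667 * 1.0^2
Step 4: Id = 1.01e-03 A

1.01e-03


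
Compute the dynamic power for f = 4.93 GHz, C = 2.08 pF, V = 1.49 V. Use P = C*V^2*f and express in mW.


Step 1: V^2 = 1.49^2 = 2.2201 V^2
Step 2: P = C*V^2*f = 2.08e-12 F * 2.2201 * 4.93e9 Hz
Step 3: P = 2.276579344e-02 W
Step 4: P = 22.766 mW

22.766


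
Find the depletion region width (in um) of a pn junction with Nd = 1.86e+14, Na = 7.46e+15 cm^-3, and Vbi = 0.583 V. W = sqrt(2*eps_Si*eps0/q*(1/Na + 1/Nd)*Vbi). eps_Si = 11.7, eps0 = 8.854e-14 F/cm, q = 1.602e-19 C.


Step 1: 1/Na + 1/Nd = 1/7.46e+15 + 1/1.86e+14 = 5.51039e-15
Step 2: 2*eps*eps0/q = 2*11.7*8.854e-14/1.602e-19 = 1.293281e+07
Step 3: W^2 = 1.293281e+07 * 5.51039e-15 * 0.583 = 4.15474e-08
Step 4: W = sqrt(4.15474e-08) = 2.038e-04 cm = 2.038 um

2.038


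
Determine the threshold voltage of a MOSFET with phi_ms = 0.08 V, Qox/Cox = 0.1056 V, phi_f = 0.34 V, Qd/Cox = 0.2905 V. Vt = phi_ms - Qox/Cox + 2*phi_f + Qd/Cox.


Step 1: Vt = phi_ms - Qox/Cox + 2*phi_f + Qd/Cox
Step 2: Vt = 0.08 - 0.1056 + 2*0.34 + 0.2905
Step 3: Vt = 0.08 - 0.1056 + 0.68 + 0.2905
Step 4: Vt = 0.9449 V

0.9449


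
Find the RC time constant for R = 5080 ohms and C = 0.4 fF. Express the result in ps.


Step 1: tau = R * C
Step 2: tau = 5080 * 0.4 fF = 5080 * 4.0e-16 F
Step 3: tau = 2.032e-12 s = 2.032 ps

2.032


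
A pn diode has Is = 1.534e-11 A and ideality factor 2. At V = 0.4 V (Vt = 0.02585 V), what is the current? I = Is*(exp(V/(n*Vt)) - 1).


Step 1: V/(n*Vt) = 0.4/(2*0.02585) = 7.7369
Step 2: exp(7.7369) = 2.2914e+03
Step 3: I = 1.534e-11 * (2.2914e+03 - 1) = 3.51e-08 A

3.51e-08


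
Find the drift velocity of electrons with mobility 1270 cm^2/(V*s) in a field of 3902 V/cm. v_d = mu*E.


Step 1: v_d = mu * E
Step 2: v_d = 1270 * 3902 = 4955540
Step 3: v_d = 4.96e+06 cm/s

4.96e+06


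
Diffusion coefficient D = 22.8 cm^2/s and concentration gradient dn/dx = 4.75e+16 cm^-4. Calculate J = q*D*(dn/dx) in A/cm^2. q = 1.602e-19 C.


Step 1: J = q * D * (dn/dx)
Step 2: J = 1.602e-19 * 22.8 * 4.75e+16
Step 3: J = 1.73e-01 A/cm^2

1.73e-01


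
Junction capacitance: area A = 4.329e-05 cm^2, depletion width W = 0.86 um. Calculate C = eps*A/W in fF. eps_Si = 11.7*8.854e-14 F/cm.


Step 1: eps_Si = 11.7 * 8.854e-14 = 1.035918e-12 F/cm
Step 2: W in cm = 0.86 * 1e-4 = 8.60e-05 cm
Step 3: C = 1.035918e-12 * 4.329e-05 / 8.60e-05 = 5.214522e-13 F
Step 4: C = 521.45 fF

521.45


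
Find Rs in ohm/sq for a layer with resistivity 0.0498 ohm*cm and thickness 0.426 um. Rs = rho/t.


Step 1: Convert thickness to cm: t = 0.426 um = 4.2600e-05 cm
Step 2: Rs = rho / t = 0.0498 / 4.2600e-05
Step 3: Rs = 1169.0 ohm/sq

1169.0


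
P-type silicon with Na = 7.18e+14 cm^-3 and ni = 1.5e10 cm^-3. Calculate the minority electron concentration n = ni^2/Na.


Step 1: Majority hole concentration p ≈ Na = 7.18e+14 cm^-3
Step 2: n = ni^2 / Na = (1.5e10)^2 / 7.18e+14
Step 3: n = 3.13e+05 cm^-3

3.13e+05


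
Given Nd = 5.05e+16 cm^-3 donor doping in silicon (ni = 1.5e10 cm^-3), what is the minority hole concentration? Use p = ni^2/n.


Step 1: Since Nd >> ni, n ≈ Nd = 5.05e+16 cm^-3
Step 2: p = ni^2 / n = (1.5e10)^2 / 5.05e+16
Step 3: p = 2.25e20 / 5.05e+16 = 4.46e+03 cm^-3

4.46e+03


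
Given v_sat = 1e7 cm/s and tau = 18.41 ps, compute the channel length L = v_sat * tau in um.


Step 1: tau in seconds = 18.41 ps * 1e-12 = 1.8410e-11 s
Step 2: L = v_sat * tau = 1e7 * 1.8410e-11 = 1.8410e-04 cm
Step 3: L in um = 1.8410e-04 * 1e4 = 1.841 um

1.841


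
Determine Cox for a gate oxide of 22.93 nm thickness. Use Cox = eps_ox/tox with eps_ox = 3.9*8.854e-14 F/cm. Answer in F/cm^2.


Step 1: eps_ox = 3.9 * 8.854e-14 = 3.45306e-13 F/cm
Step 2: tox in cm = 22.93 nm * 1e-7 = 2.2930e-06 cm
Step 3: Cox = 3.45306e-13 / 2.2930e-06 = 1.51e-07 F/cm^2

1.51e-07


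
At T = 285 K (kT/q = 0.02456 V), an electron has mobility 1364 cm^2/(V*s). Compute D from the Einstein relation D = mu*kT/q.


Step 1: D = mu * (kT/q)
Step 2: D = 1364 * 0.02456
Step 3: D = 33.5 cm^2/s

33.5


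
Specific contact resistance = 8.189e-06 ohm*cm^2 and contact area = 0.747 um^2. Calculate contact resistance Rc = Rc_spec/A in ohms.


Step 1: Convert area to cm^2: 0.747 um^2 = 7.4700e-09 cm^2
Step 2: Rc = Rc_spec / A = 8.189e-06 / 7.4700e-09
Step 3: Rc = 1.10e+03 ohms

1.10e+03


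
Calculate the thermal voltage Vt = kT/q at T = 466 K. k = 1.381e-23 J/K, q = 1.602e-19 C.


Step 1: kT = 1.381e-23 * 466 = 6.43546e-21 J
Step 2: Vt = kT/q = 6.43546e-21 / 1.602e-19
Step 3: Vt = 0.04017 V

0.04017


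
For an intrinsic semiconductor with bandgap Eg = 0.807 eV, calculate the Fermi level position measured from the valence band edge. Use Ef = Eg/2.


Step 1: For an intrinsic semiconductor, the Fermi level sits at midgap.
Step 2: Ef = Eg / 2 = 0.807 / 2 = 0.4035 eV

0.4035


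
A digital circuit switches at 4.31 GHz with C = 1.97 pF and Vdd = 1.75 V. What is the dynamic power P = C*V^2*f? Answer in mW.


Step 1: V^2 = 1.75^2 = 3.0625 V^2
Step 2: P = C*V^2*f = 1.97e-12 F * 3.0625 * 4.31e9 Hz
Step 3: P = 2.600276875e-02 W
Step 4: P = 26.003 mW

26.003


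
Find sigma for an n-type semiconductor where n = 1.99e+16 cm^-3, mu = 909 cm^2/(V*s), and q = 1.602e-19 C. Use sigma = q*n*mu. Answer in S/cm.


Step 1: sigma = q * n * mu
Step 2: sigma = 1.602e-19 * 1.99e+16 * 909
Step 3: sigma = 2.898e+00 S/cm

2.898e+00


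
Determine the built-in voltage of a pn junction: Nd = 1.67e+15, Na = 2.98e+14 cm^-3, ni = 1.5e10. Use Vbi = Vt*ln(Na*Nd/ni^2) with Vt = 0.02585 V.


Step 1: Compute Na*Nd/ni^2 = 2.98e+14 * 1.67e+15 / (1.5e10)^2 = 2.2118e+09
Step 2: ln(2.2118e+09) = 21.5171
Step 3: Vbi = 0.02585 * 21.5171 = 0.556 V

0.556


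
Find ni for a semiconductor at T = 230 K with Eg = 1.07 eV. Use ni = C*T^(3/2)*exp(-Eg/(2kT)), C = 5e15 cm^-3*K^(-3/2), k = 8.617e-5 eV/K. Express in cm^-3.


Step 1: Compute kT = 8.617e-5 * 230 = 0.0198191 eV
Step 2: Exponent = -Eg/(2kT) = -1.07/(2*0.0198191) = -26.99416
Step 3: T^(3/2) = 230^1.5 = 3488.12
Step 4: ni = 5e15 * 3488.12 * exp(-26.99416) = 3.30e+07 cm^-3

3.30e+07
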